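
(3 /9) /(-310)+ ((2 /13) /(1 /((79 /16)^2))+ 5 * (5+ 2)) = 29982833 /773760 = 38.75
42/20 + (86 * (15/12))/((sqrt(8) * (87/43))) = 21/10 + 9245 * sqrt(2)/696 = 20.89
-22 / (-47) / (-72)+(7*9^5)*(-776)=-320754168.01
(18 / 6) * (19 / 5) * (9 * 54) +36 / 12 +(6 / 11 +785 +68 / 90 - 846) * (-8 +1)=590168 / 99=5961.29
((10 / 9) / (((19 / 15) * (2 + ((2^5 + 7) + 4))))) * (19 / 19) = 10 / 513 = 0.02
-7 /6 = -1.17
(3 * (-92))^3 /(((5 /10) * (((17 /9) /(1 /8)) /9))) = -425747664 /17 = -25043980.24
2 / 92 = 0.02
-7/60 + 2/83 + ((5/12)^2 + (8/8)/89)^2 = -3980885153/68163690240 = -0.06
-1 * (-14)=14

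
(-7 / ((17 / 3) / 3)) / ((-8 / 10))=315 / 68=4.63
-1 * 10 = -10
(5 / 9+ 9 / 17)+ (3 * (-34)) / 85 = -88 / 765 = -0.12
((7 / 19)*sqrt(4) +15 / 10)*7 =595 / 38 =15.66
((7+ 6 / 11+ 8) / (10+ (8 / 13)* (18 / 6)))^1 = 2223 / 1694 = 1.31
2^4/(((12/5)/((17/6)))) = 170/9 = 18.89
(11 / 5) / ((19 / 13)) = 143 / 95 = 1.51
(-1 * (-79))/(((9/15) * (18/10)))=1975/27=73.15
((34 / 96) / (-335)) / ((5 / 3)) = -17 / 26800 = -0.00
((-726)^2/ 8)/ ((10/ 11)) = 1449459/ 20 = 72472.95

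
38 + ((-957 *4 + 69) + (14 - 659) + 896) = -3470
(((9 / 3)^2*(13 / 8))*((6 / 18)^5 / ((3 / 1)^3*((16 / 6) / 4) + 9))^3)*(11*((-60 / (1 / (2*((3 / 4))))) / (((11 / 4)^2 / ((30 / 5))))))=-520 / 12784876137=-0.00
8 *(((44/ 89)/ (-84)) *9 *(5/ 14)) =-660/ 4361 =-0.15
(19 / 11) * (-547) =-944.82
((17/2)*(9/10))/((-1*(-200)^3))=153/160000000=0.00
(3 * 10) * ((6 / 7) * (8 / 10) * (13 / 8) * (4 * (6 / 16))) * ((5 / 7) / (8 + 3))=1755 / 539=3.26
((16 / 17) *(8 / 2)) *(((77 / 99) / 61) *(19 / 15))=8512 / 139995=0.06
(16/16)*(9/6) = 3/2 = 1.50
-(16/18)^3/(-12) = 128/2187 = 0.06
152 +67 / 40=6147 / 40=153.68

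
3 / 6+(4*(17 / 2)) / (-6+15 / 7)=-449 / 54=-8.31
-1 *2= -2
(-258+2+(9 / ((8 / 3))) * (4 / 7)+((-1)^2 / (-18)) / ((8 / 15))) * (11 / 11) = -85403 / 336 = -254.18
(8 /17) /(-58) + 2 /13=934 /6409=0.15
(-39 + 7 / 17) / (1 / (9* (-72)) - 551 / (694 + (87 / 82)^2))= 1986871939200 / 40892901209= 48.59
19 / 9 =2.11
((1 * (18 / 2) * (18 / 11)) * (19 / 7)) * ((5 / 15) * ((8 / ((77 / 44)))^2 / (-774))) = -58368 / 162239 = -0.36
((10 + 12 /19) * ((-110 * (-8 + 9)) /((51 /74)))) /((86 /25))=-20553500 /41667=-493.28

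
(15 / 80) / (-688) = -3 / 11008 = -0.00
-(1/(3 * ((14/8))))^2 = -16/441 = -0.04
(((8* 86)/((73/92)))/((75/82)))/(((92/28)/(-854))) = -246396.24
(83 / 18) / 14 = 83 / 252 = 0.33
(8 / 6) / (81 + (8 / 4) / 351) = 468 / 28433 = 0.02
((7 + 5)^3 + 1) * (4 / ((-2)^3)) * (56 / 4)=-12103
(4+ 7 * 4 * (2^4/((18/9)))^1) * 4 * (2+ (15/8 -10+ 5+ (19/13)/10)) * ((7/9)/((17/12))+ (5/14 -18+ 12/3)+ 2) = 76603991/7735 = 9903.55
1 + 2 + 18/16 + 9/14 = 267/56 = 4.77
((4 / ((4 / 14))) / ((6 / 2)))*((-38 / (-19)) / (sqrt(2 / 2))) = 28 / 3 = 9.33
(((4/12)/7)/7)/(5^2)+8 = 29401/3675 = 8.00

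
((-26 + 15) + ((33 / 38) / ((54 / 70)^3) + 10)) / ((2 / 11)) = 2445377 / 498636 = 4.90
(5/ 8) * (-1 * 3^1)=-1.88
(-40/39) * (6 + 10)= -16.41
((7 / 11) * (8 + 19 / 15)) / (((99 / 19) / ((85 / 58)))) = 314279 / 189486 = 1.66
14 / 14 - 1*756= -755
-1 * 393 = -393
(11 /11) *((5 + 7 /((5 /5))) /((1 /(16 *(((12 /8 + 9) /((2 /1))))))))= 1008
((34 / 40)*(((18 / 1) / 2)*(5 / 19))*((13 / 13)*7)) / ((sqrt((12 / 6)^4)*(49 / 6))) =459 / 1064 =0.43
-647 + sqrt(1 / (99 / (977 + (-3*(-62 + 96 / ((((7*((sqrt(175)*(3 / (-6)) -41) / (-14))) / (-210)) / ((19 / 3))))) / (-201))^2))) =-647 -5*sqrt(7)*sqrt(356010540*sqrt(7) + 26937431733) / 1316349 + 82*sqrt(356010540*sqrt(7) + 26937431733) / 1316349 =-638.28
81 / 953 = 0.08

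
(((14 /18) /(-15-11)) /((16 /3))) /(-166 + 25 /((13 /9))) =7 /185568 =0.00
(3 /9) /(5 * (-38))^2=1 /108300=0.00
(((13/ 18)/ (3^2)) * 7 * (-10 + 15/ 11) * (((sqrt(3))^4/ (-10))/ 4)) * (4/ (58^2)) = 1729/ 1332144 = 0.00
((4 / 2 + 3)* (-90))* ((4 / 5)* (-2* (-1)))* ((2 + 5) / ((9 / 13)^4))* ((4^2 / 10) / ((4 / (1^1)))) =-6397664 / 729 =-8775.95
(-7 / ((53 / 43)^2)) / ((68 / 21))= -1.42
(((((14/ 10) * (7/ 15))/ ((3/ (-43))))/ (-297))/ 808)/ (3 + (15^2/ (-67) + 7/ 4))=141169/ 5034996450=0.00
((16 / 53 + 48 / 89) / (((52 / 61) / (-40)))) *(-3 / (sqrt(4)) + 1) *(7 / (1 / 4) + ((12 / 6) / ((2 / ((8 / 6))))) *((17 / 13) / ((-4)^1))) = 1301008000 / 2391519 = 544.01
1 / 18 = 0.06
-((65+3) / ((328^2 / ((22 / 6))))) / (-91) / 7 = 187 / 51398256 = 0.00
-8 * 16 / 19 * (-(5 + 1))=768 / 19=40.42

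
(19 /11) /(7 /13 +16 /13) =247 /253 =0.98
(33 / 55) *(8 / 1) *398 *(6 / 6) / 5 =9552 / 25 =382.08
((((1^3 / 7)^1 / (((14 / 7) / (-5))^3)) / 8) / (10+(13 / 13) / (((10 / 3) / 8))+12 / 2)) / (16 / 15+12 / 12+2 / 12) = -9375 / 1380736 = -0.01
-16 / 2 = -8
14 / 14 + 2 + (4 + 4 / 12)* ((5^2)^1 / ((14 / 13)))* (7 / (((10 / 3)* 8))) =941 / 32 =29.41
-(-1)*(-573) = -573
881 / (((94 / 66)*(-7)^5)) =-29073 / 789929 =-0.04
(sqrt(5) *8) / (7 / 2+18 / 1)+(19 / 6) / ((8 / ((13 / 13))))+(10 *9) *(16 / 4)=16 *sqrt(5) / 43+17299 / 48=361.23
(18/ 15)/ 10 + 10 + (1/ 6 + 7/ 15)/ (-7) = 10531/ 1050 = 10.03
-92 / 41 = -2.24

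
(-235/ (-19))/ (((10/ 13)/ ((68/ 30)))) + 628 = 189367/ 285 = 664.45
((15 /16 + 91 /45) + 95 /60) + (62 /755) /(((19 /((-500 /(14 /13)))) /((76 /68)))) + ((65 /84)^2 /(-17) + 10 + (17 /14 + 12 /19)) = 1348937049 /95595080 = 14.11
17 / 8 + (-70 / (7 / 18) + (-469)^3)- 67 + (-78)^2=-825246959 / 8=-103155869.88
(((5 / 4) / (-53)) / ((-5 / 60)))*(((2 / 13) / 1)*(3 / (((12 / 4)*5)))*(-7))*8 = -336 / 689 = -0.49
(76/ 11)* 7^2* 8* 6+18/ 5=893958/ 55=16253.78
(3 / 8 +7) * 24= 177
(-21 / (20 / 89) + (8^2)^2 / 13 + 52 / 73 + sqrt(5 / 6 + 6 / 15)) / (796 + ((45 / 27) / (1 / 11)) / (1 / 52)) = sqrt(1110) / 52480 + 12659997 / 99607040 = 0.13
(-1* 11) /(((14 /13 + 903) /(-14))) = 286 /1679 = 0.17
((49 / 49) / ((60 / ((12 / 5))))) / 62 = 1 / 1550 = 0.00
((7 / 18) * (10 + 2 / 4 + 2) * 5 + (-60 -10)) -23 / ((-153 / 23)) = -25849 / 612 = -42.24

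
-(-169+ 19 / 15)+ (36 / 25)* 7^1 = 13336 / 75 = 177.81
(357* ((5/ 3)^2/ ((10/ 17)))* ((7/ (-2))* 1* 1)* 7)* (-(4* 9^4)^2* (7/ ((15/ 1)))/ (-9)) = -1475044256196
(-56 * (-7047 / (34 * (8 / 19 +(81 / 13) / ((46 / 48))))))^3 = 22008036738843777222431649 / 4669521439721984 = 4713124679.46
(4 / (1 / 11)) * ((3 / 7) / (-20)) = -33 / 35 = -0.94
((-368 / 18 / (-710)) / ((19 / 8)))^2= 0.00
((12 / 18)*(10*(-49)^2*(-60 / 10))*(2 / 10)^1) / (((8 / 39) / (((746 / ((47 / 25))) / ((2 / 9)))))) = -7858653075 / 47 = -167205384.57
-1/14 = -0.07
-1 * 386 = -386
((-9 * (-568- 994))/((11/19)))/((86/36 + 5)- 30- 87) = -437076/1973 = -221.53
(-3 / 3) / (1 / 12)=-12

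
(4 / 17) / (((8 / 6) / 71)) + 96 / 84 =1627 / 119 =13.67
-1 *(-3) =3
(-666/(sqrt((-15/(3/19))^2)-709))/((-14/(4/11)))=-666/23639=-0.03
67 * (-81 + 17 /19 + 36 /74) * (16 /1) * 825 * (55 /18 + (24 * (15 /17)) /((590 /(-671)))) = 3132158316610400 /2115327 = 1480696987.56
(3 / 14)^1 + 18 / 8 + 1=97 / 28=3.46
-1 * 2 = -2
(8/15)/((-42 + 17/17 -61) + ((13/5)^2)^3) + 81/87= 262602779/281276133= 0.93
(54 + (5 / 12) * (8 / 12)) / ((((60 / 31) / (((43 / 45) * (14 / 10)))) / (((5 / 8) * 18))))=9116387 / 21600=422.05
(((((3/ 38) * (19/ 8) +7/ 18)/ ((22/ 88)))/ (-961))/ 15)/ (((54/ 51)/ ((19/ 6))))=-26809/ 56045520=-0.00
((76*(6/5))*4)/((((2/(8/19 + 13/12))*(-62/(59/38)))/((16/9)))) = -323792/26505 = -12.22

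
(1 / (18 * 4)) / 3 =1 / 216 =0.00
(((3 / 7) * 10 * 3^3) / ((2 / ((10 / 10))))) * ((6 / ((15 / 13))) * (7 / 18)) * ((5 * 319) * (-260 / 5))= -9703980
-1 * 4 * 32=-128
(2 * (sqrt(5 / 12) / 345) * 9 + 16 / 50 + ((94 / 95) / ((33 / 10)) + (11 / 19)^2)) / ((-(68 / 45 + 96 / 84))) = -0.37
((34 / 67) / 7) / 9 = 34 / 4221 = 0.01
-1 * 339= -339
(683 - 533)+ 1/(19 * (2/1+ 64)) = 188101/1254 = 150.00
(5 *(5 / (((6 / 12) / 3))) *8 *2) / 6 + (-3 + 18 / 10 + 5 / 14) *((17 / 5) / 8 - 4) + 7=1148037 / 2800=410.01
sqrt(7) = 2.65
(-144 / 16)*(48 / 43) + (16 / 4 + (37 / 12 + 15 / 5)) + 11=11.04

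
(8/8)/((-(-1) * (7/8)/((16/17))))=128/119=1.08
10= 10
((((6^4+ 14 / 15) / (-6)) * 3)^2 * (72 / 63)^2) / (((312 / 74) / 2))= 112023602336 / 429975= 260535.15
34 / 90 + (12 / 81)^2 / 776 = 133579 / 353565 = 0.38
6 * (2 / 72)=1 / 6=0.17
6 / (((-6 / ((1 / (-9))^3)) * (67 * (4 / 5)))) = 5 / 195372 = 0.00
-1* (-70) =70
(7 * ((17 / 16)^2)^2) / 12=584647 / 786432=0.74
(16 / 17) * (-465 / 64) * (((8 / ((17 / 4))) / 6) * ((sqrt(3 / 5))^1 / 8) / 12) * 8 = -31 * sqrt(15) / 867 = -0.14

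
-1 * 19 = -19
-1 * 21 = -21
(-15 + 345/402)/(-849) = 1895/113766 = 0.02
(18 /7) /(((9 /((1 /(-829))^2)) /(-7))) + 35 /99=24053237 /68036859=0.35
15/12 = 5/4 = 1.25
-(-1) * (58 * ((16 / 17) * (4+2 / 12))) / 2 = 5800 / 51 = 113.73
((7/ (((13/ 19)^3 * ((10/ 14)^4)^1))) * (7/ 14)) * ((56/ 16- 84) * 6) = -55679859879/ 2746250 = -20274.87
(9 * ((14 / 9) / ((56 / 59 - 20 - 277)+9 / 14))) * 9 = -104076 / 244007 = -0.43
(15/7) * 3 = 45/7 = 6.43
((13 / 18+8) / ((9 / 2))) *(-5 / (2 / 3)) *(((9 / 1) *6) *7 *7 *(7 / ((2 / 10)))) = -1346275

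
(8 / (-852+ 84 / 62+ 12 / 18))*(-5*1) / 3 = 0.02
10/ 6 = 5/ 3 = 1.67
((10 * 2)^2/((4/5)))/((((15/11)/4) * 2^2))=1100/3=366.67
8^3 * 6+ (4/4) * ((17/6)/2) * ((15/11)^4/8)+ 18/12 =1440258507/468512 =3074.11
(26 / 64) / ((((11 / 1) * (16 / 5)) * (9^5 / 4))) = 65 / 83140992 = 0.00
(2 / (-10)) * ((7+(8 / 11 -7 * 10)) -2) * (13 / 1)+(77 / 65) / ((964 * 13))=1497361803 / 8960380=167.11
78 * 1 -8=70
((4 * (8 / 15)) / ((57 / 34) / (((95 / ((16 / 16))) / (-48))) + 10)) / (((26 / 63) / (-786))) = -2244816 / 5057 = -443.90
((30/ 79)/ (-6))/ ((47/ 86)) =-430/ 3713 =-0.12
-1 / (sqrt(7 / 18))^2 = -18 / 7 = -2.57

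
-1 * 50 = -50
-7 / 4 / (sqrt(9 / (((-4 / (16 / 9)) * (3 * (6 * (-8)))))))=-21 / 2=-10.50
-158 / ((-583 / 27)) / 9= 474 / 583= 0.81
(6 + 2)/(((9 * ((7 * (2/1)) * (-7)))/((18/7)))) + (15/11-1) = 0.34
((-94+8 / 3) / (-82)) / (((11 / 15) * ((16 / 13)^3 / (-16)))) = -1504945 / 115456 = -13.03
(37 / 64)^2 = 1369 / 4096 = 0.33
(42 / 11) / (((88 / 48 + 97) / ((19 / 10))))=2394 / 32615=0.07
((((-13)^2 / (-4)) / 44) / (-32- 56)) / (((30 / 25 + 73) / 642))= 271245 / 2873024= 0.09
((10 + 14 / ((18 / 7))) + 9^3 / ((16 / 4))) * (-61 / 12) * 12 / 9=-434137 / 324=-1339.93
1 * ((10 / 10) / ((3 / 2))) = 2 / 3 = 0.67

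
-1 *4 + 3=-1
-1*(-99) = 99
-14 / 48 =-7 / 24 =-0.29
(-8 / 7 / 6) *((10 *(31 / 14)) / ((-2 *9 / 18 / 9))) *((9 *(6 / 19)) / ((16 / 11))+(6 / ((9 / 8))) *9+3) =3742785 / 1862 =2010.09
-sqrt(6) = -2.45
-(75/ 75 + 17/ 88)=-105/ 88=-1.19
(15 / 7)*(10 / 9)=50 / 21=2.38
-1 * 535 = -535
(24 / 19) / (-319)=-0.00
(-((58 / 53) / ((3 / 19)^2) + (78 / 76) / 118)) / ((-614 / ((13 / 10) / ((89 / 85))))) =20752915495 / 233761161456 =0.09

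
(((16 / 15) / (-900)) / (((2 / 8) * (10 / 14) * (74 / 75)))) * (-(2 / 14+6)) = 344 / 8325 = 0.04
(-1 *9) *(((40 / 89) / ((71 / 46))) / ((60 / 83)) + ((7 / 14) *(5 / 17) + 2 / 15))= -6605211 / 1074230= -6.15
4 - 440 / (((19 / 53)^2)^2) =-3471290356 / 130321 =-26636.46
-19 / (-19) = 1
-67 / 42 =-1.60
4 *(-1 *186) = -744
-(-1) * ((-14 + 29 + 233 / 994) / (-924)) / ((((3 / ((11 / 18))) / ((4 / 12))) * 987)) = -15143 / 13350509424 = -0.00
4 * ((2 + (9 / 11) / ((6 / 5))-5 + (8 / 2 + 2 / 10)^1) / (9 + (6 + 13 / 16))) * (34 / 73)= 9792 / 44165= 0.22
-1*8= -8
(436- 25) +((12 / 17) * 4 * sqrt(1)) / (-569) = 3975555 / 9673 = 411.00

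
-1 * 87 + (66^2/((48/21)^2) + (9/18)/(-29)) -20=1348845/1856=726.75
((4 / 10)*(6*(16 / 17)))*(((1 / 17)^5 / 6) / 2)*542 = 8672 / 120687845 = 0.00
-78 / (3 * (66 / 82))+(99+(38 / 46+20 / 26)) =673840 / 9867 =68.29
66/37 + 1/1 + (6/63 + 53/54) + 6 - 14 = -57895/13986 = -4.14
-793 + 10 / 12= -4753 / 6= -792.17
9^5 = 59049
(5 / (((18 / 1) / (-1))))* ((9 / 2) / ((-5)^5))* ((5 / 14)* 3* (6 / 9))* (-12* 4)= -12 / 875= -0.01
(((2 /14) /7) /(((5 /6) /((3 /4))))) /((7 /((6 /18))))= 3 /3430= 0.00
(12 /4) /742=3 /742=0.00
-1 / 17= -0.06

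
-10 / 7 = -1.43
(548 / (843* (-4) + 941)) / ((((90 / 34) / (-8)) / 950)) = 832960 / 1287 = 647.21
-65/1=-65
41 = 41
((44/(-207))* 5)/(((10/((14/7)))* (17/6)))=-0.08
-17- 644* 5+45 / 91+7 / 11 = -3239105 / 1001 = -3235.87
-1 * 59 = -59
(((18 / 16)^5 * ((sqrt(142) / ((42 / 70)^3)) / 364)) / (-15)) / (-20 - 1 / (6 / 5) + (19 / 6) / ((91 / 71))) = 0.00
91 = 91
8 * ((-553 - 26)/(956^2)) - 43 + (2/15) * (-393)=-54496329/571210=-95.41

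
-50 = -50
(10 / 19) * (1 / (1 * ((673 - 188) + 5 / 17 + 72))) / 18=85 / 1620054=0.00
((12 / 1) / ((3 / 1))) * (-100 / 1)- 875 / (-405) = -32225 / 81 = -397.84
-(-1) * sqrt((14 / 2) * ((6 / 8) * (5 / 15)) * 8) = sqrt(14) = 3.74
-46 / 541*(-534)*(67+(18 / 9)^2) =1744044 / 541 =3223.74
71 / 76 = 0.93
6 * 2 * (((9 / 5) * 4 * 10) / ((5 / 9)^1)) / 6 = 1296 / 5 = 259.20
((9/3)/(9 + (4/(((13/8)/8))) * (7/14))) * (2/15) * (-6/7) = -156/8575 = -0.02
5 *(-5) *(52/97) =-1300/97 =-13.40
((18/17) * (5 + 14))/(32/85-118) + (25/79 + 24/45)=4020818/5923815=0.68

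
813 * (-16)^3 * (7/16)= -1456896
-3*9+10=-17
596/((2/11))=3278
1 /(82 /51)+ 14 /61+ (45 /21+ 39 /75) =3.51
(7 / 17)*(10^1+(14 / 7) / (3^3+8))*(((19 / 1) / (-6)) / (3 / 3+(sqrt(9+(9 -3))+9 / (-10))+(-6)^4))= -86683168 / 8567287071+66880*sqrt(15) / 8567287071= -0.01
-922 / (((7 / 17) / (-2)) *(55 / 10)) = 62696 / 77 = 814.23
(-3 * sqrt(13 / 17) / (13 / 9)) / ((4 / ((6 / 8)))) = -81 * sqrt(221) / 3536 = -0.34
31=31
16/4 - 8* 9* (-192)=13828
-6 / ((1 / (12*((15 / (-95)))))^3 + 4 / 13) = -3639168 / 97457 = -37.34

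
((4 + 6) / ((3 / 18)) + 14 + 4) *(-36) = -2808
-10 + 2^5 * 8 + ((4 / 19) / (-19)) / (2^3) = 177611 / 722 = 246.00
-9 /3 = -3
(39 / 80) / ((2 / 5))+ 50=1639 / 32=51.22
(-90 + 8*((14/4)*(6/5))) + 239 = 913/5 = 182.60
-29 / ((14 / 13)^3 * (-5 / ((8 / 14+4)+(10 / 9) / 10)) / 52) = 48867871 / 43218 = 1130.73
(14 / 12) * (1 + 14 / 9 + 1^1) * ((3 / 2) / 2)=28 / 9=3.11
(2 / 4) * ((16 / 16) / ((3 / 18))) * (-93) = -279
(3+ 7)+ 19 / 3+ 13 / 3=62 / 3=20.67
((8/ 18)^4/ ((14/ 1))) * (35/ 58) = 0.00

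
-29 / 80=-0.36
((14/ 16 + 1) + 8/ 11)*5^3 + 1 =28713/ 88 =326.28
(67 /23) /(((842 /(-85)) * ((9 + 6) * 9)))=-1139 /522882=-0.00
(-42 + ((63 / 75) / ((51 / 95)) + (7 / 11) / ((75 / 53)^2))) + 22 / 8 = -157223791 / 4207500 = -37.37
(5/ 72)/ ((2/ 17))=85/ 144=0.59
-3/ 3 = -1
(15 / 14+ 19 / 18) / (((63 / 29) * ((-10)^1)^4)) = 1943 / 19845000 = 0.00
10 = 10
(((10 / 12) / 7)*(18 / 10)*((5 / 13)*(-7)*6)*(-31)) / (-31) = -45 / 13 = -3.46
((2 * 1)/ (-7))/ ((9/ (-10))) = 20/ 63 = 0.32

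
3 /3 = 1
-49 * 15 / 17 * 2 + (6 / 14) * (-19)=-11259 / 119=-94.61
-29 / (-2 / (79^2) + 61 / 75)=-35.67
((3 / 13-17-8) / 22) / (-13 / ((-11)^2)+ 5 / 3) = -5313 / 7358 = -0.72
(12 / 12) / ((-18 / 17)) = -17 / 18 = -0.94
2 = 2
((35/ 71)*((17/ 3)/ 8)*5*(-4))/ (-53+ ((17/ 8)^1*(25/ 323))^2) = 4909600/ 37241133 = 0.13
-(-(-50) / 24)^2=-625 / 144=-4.34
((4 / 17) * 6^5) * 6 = 186624 / 17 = 10977.88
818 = 818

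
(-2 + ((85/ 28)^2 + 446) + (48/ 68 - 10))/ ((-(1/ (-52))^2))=-999902865/ 833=-1200363.58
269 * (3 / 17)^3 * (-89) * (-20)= 12928140 / 4913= 2631.41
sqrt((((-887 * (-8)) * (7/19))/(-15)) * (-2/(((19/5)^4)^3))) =12500 * sqrt(1769565)/2681615217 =0.01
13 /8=1.62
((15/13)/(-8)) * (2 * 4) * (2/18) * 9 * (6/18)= -5/13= -0.38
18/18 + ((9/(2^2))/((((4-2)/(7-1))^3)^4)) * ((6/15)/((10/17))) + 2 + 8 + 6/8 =20327912/25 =813116.48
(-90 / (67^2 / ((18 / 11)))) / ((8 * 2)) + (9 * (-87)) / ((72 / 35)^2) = -1754208415 / 9480768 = -185.03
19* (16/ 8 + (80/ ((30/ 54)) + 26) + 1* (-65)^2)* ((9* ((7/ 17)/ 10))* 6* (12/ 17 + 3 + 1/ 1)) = 252634032/ 289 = 874166.20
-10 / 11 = -0.91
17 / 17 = 1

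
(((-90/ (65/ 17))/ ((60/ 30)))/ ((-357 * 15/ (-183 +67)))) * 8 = -928/ 455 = -2.04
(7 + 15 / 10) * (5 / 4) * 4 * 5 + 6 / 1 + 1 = 439 / 2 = 219.50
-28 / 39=-0.72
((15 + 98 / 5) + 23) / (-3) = -96 / 5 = -19.20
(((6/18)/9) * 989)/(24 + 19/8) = 7912/5697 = 1.39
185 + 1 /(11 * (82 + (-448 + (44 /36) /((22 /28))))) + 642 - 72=755.00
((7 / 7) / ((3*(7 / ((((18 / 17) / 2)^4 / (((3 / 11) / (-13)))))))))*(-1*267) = 27833949 / 584647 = 47.61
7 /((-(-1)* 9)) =7 /9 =0.78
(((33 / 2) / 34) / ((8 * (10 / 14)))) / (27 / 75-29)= -1155 / 389504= -0.00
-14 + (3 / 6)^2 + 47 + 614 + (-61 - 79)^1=2029 / 4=507.25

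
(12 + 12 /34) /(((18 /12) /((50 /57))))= 7000 /969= 7.22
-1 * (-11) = 11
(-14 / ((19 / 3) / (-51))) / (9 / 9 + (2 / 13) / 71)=1977066 / 17575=112.49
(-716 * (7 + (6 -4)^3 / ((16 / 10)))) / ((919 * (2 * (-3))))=1432 / 919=1.56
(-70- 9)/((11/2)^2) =-316/121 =-2.61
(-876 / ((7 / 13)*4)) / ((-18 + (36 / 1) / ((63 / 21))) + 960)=-949 / 2226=-0.43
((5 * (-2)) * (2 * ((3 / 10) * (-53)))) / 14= 159 / 7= 22.71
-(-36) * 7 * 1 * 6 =1512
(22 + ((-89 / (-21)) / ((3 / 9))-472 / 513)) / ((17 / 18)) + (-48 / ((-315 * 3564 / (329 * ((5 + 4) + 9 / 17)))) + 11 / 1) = 17502773 / 373065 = 46.92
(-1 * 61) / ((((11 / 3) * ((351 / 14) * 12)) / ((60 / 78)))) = -2135 / 50193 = -0.04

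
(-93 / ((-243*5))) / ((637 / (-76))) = -0.01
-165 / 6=-55 / 2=-27.50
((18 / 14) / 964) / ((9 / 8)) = 2 / 1687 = 0.00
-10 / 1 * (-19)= 190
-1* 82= -82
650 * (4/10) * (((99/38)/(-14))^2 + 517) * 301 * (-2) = -409001319155/5054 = -80926260.22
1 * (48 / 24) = 2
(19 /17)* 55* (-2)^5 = -33440 /17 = -1967.06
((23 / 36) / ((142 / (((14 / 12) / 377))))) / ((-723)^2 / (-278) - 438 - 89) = -3197 / 552756751560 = -0.00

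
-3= -3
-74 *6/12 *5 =-185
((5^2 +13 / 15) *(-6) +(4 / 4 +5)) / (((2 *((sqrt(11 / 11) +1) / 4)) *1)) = -746 / 5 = -149.20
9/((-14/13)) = -117/14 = -8.36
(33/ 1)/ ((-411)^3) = -11/ 23142177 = -0.00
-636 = -636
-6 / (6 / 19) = -19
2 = 2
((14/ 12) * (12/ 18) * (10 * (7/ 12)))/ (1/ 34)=4165/ 27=154.26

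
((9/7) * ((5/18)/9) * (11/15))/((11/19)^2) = 361/4158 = 0.09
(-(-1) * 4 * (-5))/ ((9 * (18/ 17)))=-170/ 81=-2.10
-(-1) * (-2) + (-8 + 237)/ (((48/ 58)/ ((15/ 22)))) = 32853/ 176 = 186.66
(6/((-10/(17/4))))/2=-51/40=-1.28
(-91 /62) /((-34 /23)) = 2093 /2108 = 0.99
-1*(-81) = 81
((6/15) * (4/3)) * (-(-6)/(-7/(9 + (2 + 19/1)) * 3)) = -32/7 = -4.57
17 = 17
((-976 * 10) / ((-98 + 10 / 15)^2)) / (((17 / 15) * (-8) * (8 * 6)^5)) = 1525 / 3419771240448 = 0.00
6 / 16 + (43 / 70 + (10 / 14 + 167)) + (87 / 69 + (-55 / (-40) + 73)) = 786773 / 3220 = 244.34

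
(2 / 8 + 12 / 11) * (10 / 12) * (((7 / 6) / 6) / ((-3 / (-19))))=39235 / 28512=1.38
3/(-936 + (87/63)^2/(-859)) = -1136457/354575425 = -0.00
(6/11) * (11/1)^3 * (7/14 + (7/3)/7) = 605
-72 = -72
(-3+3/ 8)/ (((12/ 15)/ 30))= -1575/ 16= -98.44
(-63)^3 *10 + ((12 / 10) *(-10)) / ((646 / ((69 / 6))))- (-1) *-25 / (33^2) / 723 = -635902283983088 / 254313081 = -2500470.21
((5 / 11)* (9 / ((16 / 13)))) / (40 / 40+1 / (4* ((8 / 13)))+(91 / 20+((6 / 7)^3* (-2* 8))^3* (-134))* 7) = 33724085850 / 9735398205292771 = 0.00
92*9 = 828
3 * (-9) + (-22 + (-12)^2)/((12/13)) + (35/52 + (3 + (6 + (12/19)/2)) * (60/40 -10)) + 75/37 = 3145559/109668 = 28.68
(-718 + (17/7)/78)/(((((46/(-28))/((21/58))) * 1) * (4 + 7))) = 2744077/190762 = 14.38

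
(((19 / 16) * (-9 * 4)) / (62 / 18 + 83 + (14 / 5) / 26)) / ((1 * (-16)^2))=-100035 / 51848192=-0.00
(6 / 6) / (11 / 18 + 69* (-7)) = -18 / 8683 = -0.00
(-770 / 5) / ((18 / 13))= -1001 / 9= -111.22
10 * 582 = 5820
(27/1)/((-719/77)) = -2079/719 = -2.89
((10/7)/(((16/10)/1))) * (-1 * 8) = -50/7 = -7.14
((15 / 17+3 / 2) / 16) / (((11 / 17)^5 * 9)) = 751689 / 5153632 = 0.15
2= 2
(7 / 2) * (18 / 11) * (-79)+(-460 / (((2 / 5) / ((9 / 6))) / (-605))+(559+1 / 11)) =11481048 / 11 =1043731.64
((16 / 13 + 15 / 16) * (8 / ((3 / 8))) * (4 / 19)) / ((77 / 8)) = 5248 / 5187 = 1.01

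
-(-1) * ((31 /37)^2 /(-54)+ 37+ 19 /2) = 1718299 /36963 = 46.49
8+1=9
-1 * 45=-45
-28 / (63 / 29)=-116 / 9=-12.89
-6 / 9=-2 / 3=-0.67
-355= -355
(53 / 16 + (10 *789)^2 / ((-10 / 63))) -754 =-6275023691 / 16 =-392188980.69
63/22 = 2.86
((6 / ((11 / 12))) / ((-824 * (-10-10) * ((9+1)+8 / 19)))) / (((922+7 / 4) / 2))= 19 / 230253925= 0.00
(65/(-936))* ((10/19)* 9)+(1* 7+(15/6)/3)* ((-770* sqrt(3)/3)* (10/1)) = -180950* sqrt(3)/9 -25/76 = -34824.17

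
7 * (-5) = -35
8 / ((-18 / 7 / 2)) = -6.22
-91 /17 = -5.35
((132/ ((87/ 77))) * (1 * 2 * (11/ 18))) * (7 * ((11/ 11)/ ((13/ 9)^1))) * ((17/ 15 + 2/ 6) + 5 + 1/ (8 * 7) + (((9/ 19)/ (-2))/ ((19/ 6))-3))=9633470539/ 4082910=2359.46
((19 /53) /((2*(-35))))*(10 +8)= -171 /1855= -0.09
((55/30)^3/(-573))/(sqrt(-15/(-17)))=-1331 * sqrt(255)/1856520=-0.01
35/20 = 7/4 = 1.75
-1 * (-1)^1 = 1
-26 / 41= -0.63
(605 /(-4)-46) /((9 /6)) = -263 /2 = -131.50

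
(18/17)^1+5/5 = 35/17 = 2.06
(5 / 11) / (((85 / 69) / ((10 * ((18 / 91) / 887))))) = 12420 / 15094079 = 0.00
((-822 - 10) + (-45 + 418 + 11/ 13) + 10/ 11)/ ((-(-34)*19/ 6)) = -196158/ 46189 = -4.25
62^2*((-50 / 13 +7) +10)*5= 3286620 / 13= 252816.92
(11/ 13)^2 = 121/ 169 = 0.72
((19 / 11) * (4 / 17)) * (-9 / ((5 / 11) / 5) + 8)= -6916 / 187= -36.98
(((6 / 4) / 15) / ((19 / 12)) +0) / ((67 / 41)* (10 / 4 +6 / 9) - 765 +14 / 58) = -42804 / 514792745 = -0.00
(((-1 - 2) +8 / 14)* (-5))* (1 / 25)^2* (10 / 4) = 17 / 350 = 0.05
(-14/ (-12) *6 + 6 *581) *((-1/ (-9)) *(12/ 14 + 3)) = 1497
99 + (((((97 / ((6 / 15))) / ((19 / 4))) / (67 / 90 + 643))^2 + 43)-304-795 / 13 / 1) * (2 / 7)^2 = 56118549181429599 / 771895734943333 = 72.70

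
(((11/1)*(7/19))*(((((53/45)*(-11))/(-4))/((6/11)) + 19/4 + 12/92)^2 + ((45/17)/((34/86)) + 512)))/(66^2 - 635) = 8729043640182173/12607073846481600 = 0.69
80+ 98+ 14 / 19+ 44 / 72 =61337 / 342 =179.35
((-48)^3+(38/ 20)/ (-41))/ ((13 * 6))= -3487903/ 2460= -1417.85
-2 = -2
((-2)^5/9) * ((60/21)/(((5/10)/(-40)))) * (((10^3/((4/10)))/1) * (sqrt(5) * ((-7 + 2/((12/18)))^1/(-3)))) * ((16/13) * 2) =16384000000 * sqrt(5)/2457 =14910760.17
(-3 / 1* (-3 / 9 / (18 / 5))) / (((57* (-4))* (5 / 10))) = -5 / 2052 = -0.00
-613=-613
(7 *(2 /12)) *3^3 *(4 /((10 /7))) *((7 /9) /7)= 49 /5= 9.80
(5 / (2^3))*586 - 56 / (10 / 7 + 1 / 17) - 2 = 231233 / 708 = 326.60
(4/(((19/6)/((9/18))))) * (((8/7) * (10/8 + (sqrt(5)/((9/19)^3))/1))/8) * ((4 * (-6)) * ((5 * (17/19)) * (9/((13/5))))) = -258400 * sqrt(5)/819 - 1377000/32851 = -747.41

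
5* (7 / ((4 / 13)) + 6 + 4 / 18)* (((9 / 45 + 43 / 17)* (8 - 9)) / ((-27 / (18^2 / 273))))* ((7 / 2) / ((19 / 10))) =32.02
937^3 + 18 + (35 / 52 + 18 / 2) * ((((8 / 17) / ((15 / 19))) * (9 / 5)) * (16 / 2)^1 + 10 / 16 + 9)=145445783613027 / 176800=822657147.13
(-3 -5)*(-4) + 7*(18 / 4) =127 / 2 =63.50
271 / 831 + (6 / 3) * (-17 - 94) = -184211 / 831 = -221.67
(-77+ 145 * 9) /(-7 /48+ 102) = 58944 /4889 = 12.06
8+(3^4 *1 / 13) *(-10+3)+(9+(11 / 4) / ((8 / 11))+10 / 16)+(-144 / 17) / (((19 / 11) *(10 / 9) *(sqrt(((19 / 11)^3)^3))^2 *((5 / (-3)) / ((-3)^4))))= -22375059870238266151 / 1083972514379216800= -20.64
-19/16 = -1.19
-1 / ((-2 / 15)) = 7.50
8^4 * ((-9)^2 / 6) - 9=55287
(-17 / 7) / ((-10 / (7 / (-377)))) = -0.00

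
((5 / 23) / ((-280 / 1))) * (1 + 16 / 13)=-29 / 16744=-0.00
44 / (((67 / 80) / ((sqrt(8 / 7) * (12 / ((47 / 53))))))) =4477440 * sqrt(14) / 22043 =760.02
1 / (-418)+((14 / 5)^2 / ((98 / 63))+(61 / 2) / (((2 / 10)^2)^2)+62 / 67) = 19068.46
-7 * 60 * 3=-1260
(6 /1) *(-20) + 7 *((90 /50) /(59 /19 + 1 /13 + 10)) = -1938039 /16280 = -119.04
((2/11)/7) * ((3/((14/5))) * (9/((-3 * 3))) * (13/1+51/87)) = -5910/15631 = -0.38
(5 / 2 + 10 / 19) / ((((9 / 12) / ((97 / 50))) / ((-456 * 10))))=-35696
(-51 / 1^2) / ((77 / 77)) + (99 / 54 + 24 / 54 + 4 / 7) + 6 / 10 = -29957 / 630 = -47.55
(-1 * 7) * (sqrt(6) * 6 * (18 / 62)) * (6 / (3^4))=-28 * sqrt(6) / 31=-2.21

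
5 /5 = 1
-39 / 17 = -2.29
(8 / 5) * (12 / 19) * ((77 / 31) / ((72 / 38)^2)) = 2926 / 4185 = 0.70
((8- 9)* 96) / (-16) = 6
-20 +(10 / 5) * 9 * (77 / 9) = 134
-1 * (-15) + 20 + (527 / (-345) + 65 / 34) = 415057 / 11730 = 35.38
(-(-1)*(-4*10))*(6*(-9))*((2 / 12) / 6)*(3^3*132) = 213840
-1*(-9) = 9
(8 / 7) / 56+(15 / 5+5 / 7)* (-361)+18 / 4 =-130961 / 98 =-1336.34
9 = 9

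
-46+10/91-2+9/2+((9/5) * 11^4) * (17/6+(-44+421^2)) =2124799460561/455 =4669888924.31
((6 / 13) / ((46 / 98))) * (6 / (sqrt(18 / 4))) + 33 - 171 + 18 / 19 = -2604 / 19 + 588 * sqrt(2) / 299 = -134.27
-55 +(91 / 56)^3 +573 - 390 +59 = 97941 / 512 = 191.29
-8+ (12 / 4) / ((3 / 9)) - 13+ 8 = -4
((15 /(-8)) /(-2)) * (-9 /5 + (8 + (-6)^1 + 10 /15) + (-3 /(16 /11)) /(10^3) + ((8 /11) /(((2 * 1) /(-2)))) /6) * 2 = 392511 /281600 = 1.39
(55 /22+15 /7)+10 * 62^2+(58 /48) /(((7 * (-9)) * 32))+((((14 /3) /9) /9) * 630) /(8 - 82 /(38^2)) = 711264893147 /18498816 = 38449.21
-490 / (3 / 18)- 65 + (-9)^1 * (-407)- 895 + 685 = 448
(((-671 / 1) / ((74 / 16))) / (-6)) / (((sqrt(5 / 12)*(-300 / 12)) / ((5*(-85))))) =91256*sqrt(15) / 555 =636.82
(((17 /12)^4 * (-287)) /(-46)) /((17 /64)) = 1410031 /14904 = 94.61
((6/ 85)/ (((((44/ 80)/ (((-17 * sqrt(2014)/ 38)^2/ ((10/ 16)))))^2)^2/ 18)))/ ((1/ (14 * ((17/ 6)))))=909023939808619298291712/ 9540148805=95284042040539.15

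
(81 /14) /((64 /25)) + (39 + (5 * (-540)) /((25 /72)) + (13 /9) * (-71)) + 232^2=370836785 /8064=45986.70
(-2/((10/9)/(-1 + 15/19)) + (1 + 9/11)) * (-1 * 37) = -84952/1045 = -81.29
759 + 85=844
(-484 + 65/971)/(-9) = 52211/971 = 53.77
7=7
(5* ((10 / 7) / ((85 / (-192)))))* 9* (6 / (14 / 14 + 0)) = -103680 / 119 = -871.26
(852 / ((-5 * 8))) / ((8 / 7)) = -1491 / 80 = -18.64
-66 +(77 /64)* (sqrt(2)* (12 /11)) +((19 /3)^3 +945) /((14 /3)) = 21* sqrt(2) /16 +12029 /63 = 192.79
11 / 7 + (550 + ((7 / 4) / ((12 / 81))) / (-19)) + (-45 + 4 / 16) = 506.20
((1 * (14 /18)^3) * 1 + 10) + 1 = 8362 /729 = 11.47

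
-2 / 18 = -1 / 9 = -0.11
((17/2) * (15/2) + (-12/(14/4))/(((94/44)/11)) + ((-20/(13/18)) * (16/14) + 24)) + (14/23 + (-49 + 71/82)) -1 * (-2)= -114176941/16132844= -7.08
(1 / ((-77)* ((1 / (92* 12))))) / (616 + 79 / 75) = -82800 / 3563483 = -0.02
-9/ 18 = -1/ 2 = -0.50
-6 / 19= -0.32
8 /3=2.67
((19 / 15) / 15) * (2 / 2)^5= 19 / 225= 0.08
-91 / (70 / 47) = -611 / 10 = -61.10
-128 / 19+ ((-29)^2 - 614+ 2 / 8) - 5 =16379 / 76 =215.51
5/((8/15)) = 75/8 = 9.38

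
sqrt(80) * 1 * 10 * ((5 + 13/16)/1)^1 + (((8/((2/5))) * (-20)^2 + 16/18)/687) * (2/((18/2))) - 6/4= 121091/111294 + 465 * sqrt(5)/2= 520.97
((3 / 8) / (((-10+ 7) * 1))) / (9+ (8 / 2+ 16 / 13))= -13 / 1480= -0.01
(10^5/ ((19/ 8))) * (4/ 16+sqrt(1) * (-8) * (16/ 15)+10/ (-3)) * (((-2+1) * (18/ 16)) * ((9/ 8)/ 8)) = 11761875/ 152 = 77380.76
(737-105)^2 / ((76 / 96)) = 9586176 / 19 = 504535.58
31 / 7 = 4.43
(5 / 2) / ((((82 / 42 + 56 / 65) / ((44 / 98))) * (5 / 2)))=0.16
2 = 2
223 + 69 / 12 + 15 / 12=230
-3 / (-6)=1 / 2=0.50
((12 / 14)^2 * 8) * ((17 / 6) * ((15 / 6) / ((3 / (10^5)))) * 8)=544000000 / 49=11102040.82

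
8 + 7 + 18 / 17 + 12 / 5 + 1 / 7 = 18.60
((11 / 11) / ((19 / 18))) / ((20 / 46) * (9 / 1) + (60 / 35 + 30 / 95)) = 161 / 1010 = 0.16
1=1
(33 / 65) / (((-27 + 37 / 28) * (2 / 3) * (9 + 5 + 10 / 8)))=-5544 / 2850835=-0.00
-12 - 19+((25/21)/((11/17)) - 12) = -41.16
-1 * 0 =0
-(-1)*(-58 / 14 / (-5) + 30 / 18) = 262 / 105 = 2.50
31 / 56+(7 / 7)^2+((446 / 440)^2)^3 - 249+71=-139177504454267577 / 793659328000000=-175.36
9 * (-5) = -45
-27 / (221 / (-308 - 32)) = 540 / 13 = 41.54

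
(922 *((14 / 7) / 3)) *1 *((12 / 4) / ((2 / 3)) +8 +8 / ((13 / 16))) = 535682 / 39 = 13735.44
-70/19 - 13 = -16.68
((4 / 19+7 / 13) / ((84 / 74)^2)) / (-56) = -253265 / 24399648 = -0.01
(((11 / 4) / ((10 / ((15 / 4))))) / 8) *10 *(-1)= -1.29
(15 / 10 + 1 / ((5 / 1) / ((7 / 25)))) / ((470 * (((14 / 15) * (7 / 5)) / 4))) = 0.01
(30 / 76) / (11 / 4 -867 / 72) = -0.04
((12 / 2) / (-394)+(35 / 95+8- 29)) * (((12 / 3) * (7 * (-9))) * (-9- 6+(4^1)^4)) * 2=2507843.81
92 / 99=0.93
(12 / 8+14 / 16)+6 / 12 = 23 / 8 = 2.88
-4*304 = -1216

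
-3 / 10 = -0.30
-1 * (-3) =3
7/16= 0.44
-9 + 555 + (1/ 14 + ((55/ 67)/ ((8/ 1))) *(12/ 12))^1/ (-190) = 389231827/ 712880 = 546.00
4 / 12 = 1 / 3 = 0.33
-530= -530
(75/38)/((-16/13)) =-975/608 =-1.60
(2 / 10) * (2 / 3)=2 / 15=0.13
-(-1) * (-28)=-28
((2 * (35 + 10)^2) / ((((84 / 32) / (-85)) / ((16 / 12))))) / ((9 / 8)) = -1088000 / 7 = -155428.57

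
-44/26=-22/13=-1.69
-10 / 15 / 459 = -2 / 1377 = -0.00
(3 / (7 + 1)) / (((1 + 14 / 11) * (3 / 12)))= 33 / 50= 0.66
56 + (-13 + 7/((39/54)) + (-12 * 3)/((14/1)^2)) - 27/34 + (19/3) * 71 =32576741/64974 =501.38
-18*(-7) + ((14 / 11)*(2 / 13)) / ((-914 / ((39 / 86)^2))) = 2342319777 / 18589846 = 126.00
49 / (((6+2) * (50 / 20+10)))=0.49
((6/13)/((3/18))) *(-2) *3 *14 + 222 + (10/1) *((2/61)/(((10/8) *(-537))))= -4520674/425841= -10.62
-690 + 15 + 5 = -670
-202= -202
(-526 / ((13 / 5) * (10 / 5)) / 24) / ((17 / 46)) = -30245 / 2652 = -11.40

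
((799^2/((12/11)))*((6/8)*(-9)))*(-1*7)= 442411893/16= 27650743.31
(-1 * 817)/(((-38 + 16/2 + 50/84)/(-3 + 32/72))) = -13846/195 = -71.01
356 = 356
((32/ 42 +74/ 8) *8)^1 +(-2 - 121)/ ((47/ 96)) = -168914/ 987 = -171.14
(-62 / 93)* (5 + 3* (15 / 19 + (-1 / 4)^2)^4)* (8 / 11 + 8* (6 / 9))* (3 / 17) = -1405079174075 / 299458891776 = -4.69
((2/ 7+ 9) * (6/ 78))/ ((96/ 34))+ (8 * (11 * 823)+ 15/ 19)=72425.04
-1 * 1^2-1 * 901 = -902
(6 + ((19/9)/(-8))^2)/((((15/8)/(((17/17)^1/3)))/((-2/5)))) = -6293/14580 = -0.43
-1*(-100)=100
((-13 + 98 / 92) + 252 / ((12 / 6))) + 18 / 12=2658 / 23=115.57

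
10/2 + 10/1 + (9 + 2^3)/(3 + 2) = 92/5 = 18.40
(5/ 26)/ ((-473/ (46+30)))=-190/ 6149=-0.03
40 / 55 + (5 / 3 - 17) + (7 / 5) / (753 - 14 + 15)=-1816909 / 124410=-14.60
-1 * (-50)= 50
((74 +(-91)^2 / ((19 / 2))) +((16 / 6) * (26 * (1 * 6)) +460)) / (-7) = -34612 / 133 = -260.24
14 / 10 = 7 / 5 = 1.40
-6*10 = -60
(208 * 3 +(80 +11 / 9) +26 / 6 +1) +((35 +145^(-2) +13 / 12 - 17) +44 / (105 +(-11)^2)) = 62422451143 / 85529700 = 729.83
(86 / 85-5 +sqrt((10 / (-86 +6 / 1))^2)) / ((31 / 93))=-7881 / 680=-11.59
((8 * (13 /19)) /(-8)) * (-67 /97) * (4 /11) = 3484 /20273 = 0.17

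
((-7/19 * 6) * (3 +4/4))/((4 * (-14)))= 3/19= 0.16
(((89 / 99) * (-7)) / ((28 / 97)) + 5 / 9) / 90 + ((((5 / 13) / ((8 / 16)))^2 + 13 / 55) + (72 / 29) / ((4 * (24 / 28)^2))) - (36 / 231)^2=132990170849 / 94148013960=1.41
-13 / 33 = -0.39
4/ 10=2/ 5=0.40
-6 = -6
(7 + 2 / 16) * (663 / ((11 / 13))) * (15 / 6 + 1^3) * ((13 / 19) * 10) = 11764935 / 88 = 133692.44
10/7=1.43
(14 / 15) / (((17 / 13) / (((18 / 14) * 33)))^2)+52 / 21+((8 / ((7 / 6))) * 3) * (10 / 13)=394809566 / 394485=1000.82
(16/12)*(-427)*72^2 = -2951424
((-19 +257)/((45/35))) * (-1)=-1666/9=-185.11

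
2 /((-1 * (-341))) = 2 /341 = 0.01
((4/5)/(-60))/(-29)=1/2175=0.00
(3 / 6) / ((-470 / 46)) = -23 / 470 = -0.05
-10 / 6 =-5 / 3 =-1.67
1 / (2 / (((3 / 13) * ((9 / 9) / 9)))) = 1 / 78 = 0.01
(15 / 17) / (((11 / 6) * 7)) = 0.07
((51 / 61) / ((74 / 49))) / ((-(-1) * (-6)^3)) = -0.00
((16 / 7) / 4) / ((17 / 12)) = 48 / 119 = 0.40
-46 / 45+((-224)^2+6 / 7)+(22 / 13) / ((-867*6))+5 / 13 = 59381297506 / 1183455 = 50176.22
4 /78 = 2 /39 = 0.05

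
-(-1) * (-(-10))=10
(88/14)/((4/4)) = 44/7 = 6.29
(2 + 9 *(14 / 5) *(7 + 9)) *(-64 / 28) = -32416 / 35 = -926.17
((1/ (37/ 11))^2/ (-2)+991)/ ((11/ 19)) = 1711.65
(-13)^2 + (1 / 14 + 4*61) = 5783 / 14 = 413.07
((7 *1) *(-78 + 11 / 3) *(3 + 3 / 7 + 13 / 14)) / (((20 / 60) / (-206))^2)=-865885362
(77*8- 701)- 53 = -138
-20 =-20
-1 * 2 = -2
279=279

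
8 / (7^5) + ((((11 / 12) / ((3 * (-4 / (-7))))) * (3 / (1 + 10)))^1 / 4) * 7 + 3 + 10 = 42775351 / 3226944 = 13.26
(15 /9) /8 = 5 /24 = 0.21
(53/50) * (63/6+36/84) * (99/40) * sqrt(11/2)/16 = 802791 * sqrt(22)/896000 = 4.20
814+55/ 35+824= 1639.57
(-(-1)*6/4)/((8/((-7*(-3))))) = 63/16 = 3.94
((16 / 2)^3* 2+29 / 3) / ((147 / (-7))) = -443 / 9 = -49.22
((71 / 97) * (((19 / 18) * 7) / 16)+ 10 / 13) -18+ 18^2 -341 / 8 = 264.48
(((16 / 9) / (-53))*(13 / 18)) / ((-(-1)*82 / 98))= -5096 / 176013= -0.03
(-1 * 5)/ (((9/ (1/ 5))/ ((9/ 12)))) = -1/ 12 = -0.08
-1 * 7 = -7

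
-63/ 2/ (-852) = 21/ 568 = 0.04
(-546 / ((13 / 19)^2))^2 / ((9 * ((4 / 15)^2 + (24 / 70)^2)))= 14080532445 / 17576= 801122.69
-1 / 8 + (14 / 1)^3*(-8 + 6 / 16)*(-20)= 3347679 / 8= 418459.88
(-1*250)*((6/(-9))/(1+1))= 250/3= 83.33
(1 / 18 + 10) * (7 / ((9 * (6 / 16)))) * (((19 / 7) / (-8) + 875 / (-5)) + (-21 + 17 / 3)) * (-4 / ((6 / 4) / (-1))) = -23191892 / 2187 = -10604.43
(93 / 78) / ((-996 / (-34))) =527 / 12948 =0.04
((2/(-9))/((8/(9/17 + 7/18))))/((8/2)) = -281/44064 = -0.01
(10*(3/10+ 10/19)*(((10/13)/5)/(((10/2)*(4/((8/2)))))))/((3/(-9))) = -942/1235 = -0.76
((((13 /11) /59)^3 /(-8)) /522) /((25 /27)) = -6591 /3170969608400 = -0.00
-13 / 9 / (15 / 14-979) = 182 / 123219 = 0.00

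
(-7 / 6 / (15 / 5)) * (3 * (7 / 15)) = -49 / 90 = -0.54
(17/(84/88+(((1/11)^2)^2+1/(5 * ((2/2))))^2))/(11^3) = 0.01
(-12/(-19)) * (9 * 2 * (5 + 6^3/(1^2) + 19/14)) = 336204/133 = 2527.85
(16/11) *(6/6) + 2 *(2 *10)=456/11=41.45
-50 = -50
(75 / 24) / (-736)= -25 / 5888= -0.00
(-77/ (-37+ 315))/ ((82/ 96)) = -1848/ 5699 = -0.32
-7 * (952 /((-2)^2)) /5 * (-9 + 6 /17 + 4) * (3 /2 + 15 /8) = 104517 /20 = 5225.85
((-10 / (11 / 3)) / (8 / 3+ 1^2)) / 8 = -45 / 484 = -0.09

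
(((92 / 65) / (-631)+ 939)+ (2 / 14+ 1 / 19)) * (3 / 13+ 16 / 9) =240794839573 / 127646883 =1886.41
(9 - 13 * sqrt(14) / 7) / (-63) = -1 / 7 + 13 * sqrt(14) / 441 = -0.03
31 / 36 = 0.86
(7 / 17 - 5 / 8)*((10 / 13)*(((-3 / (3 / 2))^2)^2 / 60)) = -29 / 663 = -0.04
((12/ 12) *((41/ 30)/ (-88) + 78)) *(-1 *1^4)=-205879/ 2640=-77.98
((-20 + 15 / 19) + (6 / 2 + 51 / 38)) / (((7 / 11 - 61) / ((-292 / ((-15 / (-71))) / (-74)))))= 6442469 / 1400376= 4.60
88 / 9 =9.78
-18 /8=-2.25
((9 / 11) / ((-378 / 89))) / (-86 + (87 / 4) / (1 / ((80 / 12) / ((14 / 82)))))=-89 / 352638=-0.00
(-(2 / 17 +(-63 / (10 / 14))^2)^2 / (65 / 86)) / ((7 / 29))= -27262255616969326 / 82184375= -331720666.09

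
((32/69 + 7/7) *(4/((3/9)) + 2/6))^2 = 13965169/42849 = 325.92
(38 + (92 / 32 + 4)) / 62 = 359 / 496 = 0.72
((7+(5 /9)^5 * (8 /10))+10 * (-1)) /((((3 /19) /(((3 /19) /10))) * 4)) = -174647 /2361960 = -0.07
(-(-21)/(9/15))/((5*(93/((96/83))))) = 224/2573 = 0.09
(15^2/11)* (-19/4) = -4275/44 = -97.16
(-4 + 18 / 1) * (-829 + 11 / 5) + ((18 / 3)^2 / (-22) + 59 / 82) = -52208287 / 4510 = -11576.12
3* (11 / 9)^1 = 11 / 3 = 3.67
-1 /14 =-0.07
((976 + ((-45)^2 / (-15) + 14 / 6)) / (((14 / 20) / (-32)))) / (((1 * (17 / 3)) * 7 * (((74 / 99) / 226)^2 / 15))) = -1519809079536000 / 1140377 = -1332725124.71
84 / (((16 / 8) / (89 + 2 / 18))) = 11228 / 3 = 3742.67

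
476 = 476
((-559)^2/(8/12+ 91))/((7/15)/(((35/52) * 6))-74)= -8436987/182864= -46.14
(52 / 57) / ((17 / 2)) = 104 / 969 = 0.11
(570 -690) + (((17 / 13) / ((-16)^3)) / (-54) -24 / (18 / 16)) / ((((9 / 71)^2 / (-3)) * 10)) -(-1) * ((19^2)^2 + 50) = 101430347919679 / 776355840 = 130649.30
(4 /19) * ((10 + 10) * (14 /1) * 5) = 5600 /19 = 294.74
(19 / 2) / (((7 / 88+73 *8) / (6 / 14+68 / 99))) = 58748 / 3238137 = 0.02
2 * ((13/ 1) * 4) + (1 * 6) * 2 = 116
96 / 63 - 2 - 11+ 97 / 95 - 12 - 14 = -72728 / 1995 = -36.46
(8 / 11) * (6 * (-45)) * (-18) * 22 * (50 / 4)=972000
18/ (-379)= -18/ 379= -0.05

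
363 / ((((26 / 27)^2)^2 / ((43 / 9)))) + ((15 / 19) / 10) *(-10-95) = 17440247259 / 8682544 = 2008.66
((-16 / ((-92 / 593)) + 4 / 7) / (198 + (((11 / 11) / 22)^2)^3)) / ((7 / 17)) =32180844912128 / 25300272059111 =1.27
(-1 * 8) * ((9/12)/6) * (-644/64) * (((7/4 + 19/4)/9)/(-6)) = -2093/1728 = -1.21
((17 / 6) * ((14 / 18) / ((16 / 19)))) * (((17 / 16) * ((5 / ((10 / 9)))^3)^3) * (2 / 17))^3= 4869502050513836109628598967 / 2199023255552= 2214393157607371.95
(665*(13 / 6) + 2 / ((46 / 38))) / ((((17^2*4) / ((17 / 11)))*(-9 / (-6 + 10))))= -199063 / 232254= -0.86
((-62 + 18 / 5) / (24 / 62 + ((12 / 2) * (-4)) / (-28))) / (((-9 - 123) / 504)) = 443548 / 2475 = 179.21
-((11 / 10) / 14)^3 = -1331 / 2744000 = -0.00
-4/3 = -1.33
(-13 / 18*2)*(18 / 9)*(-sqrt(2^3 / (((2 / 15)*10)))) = 26*sqrt(6) / 9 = 7.08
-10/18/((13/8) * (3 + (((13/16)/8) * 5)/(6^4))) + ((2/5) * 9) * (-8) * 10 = -1864234656/6470477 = -288.11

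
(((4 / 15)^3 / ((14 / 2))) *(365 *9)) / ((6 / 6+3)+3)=4672 / 3675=1.27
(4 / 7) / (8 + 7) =4 / 105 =0.04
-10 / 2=-5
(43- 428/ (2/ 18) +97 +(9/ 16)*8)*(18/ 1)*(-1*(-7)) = -467145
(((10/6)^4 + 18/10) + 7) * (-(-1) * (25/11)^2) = 836125/9801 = 85.31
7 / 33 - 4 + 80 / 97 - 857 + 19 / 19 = -2749541 / 3201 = -858.96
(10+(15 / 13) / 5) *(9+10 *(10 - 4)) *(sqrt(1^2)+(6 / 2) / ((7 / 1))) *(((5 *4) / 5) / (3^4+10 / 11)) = 576840 / 11713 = 49.25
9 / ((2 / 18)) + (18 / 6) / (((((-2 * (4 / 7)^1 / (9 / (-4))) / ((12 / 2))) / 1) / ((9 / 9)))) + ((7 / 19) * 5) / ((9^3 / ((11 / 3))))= 77419399 / 664848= 116.45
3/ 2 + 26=55/ 2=27.50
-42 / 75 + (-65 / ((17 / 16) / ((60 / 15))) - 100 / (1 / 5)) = -316738 / 425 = -745.27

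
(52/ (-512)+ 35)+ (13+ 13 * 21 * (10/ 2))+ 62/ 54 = 4886945/ 3456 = 1414.05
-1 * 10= -10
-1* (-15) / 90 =1 / 6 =0.17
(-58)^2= 3364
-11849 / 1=-11849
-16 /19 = -0.84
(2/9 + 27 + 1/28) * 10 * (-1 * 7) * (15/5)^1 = -34345/6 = -5724.17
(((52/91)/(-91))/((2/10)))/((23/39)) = -60/1127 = -0.05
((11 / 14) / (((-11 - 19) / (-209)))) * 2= 2299 / 210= 10.95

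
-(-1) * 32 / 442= 16 / 221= 0.07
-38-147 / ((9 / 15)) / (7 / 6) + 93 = -155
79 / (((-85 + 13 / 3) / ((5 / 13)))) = -1185 / 3146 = -0.38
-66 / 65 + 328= 21254 / 65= 326.98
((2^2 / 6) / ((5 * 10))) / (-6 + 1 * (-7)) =-1 / 975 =-0.00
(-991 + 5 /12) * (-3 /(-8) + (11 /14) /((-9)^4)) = -1638325775 /4408992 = -371.59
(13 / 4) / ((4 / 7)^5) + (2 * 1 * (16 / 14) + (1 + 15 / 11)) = 18290175 / 315392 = 57.99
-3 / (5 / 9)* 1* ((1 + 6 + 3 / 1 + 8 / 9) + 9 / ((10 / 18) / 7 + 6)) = -127911 / 1915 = -66.79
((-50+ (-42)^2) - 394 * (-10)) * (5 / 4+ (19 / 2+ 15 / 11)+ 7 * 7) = 691073 / 2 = 345536.50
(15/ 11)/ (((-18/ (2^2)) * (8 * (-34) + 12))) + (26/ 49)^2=582409/ 2060058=0.28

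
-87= -87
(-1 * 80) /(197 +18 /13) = -1040 /2579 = -0.40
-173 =-173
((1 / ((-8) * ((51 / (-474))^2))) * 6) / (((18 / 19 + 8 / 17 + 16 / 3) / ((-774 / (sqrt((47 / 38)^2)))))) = 15694404966 / 2613529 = 6005.06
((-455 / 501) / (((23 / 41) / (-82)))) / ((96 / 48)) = 764855 / 11523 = 66.38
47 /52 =0.90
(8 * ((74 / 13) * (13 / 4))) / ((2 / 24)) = 1776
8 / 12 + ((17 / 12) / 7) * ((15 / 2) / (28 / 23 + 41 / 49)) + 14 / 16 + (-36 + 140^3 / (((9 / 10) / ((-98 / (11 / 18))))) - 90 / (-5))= -29881502400707 / 61116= -488930924.81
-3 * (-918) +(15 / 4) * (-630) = 783 / 2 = 391.50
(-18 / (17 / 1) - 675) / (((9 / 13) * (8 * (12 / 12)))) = -16601 / 136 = -122.07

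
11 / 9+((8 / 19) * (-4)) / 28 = 1.16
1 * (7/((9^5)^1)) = 7/59049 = 0.00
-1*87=-87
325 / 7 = 46.43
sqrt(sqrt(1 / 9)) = sqrt(3) / 3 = 0.58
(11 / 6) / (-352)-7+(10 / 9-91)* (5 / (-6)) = 117335 / 1728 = 67.90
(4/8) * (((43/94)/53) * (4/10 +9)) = 43/1060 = 0.04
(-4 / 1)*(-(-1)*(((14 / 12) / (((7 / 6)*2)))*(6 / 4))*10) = -30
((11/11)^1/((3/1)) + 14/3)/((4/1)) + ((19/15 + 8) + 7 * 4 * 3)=5671/60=94.52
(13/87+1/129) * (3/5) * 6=3528/6235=0.57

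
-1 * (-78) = 78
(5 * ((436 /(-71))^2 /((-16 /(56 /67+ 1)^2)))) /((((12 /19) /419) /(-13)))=31004372396595 /90516196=342528.45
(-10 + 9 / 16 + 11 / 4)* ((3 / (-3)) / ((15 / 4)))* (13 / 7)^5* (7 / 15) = 39728351 / 2160900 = 18.39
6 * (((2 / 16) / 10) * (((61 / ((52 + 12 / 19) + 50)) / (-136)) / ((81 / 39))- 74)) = -40760359 / 7344000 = -5.55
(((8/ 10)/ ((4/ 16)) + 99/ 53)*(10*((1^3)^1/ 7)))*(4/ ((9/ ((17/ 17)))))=10744/ 3339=3.22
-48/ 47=-1.02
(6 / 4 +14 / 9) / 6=55 / 108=0.51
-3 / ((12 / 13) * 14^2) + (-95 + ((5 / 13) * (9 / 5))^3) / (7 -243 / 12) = 650730363 / 91289744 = 7.13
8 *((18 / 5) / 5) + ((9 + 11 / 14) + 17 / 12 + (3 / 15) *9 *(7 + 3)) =73421 / 2100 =34.96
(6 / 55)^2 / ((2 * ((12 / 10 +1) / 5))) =18 / 1331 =0.01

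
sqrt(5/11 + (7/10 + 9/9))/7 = sqrt(26070)/770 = 0.21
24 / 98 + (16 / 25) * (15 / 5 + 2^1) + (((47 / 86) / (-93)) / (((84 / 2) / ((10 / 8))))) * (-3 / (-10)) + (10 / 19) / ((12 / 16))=823364131 / 198563680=4.15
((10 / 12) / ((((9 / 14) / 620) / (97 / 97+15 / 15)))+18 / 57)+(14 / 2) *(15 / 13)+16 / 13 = 10783979 / 6669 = 1617.03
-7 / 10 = -0.70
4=4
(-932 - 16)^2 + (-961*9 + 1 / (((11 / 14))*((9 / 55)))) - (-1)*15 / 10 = 16021157 / 18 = 890064.28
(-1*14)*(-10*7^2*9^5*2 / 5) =162030456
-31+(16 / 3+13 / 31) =-2348 / 93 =-25.25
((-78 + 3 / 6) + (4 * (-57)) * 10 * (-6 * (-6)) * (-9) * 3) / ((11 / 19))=84211135 / 22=3827778.86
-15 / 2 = -7.50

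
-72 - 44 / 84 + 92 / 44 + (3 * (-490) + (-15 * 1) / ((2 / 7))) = -735935 / 462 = -1592.93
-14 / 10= -7 / 5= -1.40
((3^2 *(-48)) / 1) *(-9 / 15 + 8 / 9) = -624 / 5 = -124.80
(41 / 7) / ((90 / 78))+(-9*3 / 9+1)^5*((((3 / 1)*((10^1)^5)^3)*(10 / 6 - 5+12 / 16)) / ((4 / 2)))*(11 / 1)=143220000000000000533 / 105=1364000000000000005.08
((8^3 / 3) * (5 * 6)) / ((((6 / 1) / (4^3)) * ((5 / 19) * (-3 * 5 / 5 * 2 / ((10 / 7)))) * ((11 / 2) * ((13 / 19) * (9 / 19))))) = -2247557120 / 81081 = -27719.90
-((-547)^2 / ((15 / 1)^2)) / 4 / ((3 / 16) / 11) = -13165196 / 675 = -19503.99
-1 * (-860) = 860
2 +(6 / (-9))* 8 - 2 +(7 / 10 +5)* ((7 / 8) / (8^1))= -9043 / 1920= -4.71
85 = 85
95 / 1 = 95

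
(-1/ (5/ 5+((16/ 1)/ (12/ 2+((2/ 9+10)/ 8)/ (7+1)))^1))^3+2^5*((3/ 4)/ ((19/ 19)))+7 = 1006563338898/ 32492296871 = 30.98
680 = 680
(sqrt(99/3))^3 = 33*sqrt(33) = 189.57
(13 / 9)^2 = 169 / 81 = 2.09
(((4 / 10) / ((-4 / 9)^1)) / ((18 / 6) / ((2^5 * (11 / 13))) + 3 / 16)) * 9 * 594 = -2822688 / 175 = -16129.65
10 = 10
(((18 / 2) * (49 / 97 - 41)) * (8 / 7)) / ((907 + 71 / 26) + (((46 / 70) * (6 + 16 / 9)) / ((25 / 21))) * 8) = -551491200 / 1250005729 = -0.44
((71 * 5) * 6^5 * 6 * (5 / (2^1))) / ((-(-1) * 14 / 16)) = 331257600 / 7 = 47322514.29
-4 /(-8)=1 /2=0.50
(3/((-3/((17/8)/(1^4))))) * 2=-17/4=-4.25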